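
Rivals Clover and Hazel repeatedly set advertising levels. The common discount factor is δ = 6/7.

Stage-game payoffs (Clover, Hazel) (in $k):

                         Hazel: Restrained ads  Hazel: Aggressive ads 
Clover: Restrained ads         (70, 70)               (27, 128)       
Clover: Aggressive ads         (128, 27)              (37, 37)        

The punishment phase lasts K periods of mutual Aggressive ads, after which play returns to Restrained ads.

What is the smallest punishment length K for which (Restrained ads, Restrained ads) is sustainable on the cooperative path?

3

No profitable deviation requires (70−37)(δ+…+δ^K) ≥ 128−70, i.e. δ+…+δ^K ≥ 58/33 ≈ 1.7576.
With δ = 6/7, the partial sums are K=1: 0.8571, K=2: 1.5918, K=3: 2.2216.
K = 3 is the first length at which the sum reaches 1.7576.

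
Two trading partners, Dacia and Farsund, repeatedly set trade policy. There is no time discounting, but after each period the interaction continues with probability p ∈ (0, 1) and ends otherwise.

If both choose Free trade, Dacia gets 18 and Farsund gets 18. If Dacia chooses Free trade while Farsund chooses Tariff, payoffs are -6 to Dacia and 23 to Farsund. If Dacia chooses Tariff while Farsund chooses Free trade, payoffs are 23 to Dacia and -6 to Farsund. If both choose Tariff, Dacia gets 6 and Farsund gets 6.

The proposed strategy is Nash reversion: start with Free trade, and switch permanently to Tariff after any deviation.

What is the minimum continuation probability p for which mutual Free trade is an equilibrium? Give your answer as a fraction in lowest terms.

Expected cooperation value is 18 + p·18 + p²·18 + … = 18/(1−p); deviation gives 23 + p·6/(1−p).
18 ≥ 23(1−p) + 6p ⇒ 17p ≥ 5 ⇒ p ≥ 5/17.

5/17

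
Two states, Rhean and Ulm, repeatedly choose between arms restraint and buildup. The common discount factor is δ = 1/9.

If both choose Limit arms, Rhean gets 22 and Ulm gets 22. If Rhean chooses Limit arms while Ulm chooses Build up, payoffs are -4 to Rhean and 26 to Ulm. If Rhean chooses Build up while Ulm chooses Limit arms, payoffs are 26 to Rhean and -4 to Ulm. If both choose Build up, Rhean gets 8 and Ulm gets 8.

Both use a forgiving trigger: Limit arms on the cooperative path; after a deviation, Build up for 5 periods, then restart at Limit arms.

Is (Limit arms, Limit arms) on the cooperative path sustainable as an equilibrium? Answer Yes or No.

A one-shot deviation gives 26 now, then 8 for 5 periods, then back to 22.
Gain from deviating: (26−22) today; loss: (22−8) in each of the next 5 periods.
No-deviation condition: (22−8)(δ+…+δ^5) ≥ 26−22, i.e. δ+…+δ^5 ≥ 2/7.
At δ = 1/9: δ+…+δ^5 = 0.1250 < 0.2857.
So cooperation is not sustainable.

No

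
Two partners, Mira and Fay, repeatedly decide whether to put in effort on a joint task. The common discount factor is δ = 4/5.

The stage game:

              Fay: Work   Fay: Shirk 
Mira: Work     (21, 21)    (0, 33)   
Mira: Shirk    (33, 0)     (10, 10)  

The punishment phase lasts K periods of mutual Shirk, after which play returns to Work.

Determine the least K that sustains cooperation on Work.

Need Σ_{k=1}^{K} δ^k ≥ (33−21)/(21−10) = 1.0909 at δ = 4/5.
At K = 1 the sum is 0.8000 < 1.0909; at K = 2 it is 1.4400 ≥ 1.0909.
So the minimum punishment length is K = 2.

2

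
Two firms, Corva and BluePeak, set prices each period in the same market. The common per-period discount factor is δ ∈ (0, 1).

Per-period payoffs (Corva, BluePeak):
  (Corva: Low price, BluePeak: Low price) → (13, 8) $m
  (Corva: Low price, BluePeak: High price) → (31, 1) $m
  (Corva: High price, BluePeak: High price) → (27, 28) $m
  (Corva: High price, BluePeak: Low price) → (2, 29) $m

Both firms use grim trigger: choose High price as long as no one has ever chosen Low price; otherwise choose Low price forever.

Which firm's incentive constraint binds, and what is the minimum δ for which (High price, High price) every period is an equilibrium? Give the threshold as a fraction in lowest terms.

Corva: cooperation gives 27 each period; deviation gives 31 once then 13 forever.
  27/(1−δ) ≥ 31 + 13δ/(1−δ) ⇒ δ ≥ 4/18 = 2/9.
BluePeak: cooperation gives 28 each period; deviation gives 29 once then 8 forever.
  δ ≥ 1/21.
Both must hold, so the binding constraint is Corva's: δ ≥ 2/9.

Corva; δ ≥ 2/9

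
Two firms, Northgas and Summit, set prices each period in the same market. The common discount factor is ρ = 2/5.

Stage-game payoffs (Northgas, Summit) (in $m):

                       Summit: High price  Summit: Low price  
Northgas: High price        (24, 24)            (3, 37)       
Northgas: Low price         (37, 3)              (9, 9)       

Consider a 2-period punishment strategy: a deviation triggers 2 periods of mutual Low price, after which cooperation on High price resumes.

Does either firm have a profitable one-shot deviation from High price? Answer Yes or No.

Comparing payoff streams over the 3 periods until play realigns: cooperate → 24(1+ρ+…+ρ^2); deviate → 37 + 9(ρ+…+ρ^2).
Cooperation is sustained iff (24−9)(ρ+…+ρ^2) ≥ 37−24.
ρ+…+ρ^2 = 2/5·(1−(2/5)^2)/(1−2/5) = 0.5600, and (37−24)/(24−9) = 0.8667.
0.5600 < 0.8667, so cooperation is not sustainable.

Yes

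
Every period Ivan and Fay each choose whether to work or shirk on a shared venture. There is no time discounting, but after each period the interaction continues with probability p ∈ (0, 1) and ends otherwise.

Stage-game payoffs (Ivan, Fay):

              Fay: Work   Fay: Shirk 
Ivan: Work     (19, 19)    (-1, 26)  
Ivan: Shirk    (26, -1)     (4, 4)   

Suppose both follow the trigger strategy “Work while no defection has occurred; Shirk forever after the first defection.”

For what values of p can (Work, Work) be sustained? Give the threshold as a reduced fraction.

7/22

With no time discounting, the continuation probability p plays the role of the discount factor.
Grim-trigger IC: 19/(1−p) ≥ 26 + 4p/(1−p) ⇒ p ≥ (26−19)/(26−4) = 7/22.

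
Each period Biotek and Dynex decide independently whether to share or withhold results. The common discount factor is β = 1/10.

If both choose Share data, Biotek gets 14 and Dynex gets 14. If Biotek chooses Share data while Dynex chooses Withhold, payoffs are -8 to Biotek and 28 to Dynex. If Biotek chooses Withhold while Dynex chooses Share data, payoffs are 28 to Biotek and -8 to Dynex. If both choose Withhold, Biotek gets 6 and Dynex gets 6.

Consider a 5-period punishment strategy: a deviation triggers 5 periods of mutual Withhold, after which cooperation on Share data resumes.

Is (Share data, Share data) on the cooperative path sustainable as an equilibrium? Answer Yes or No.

A one-shot deviation gives 28 now, then 6 for 5 periods, then back to 14.
Gain from deviating: (28−14) today; loss: (14−6) in each of the next 5 periods.
No-deviation condition: (14−6)(β+…+β^5) ≥ 28−14, i.e. β+…+β^5 ≥ 7/4.
At β = 1/10: β+…+β^5 = 0.1111 < 1.7500.
So cooperation is not sustainable.

No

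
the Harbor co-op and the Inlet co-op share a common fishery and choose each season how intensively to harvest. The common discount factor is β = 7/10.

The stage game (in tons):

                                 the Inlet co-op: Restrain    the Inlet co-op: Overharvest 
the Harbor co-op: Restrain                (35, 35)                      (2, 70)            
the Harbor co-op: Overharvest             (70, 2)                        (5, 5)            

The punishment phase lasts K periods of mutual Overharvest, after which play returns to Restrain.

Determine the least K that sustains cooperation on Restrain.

2

IC: β(1−β^K)/(1−β) ≥ (70−35)/(35−5) = 7/6.
With β = 7/10: need 1 − β^K ≥ 7/6·(1−7/10)/(7/10), i.e. β^K ≤ 0.5000.
Since (7/10)^1 = 0.7000 and (7/10)^2 = 0.4900, the smallest such K is 2.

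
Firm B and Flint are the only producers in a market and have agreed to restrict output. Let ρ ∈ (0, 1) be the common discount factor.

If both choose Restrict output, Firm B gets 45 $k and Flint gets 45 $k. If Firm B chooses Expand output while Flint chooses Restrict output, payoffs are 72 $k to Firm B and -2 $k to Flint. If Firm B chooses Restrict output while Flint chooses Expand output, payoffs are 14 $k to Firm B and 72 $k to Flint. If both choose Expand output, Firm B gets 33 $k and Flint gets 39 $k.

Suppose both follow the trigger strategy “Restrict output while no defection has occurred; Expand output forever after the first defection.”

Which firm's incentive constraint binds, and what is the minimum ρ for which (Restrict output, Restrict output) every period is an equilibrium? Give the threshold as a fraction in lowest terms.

Flint; ρ ≥ 9/11

Firm B's threshold: (72−45)/(72−33) = 9/13.
Flint's threshold: (72−45)/(72−39) = 9/11.
9/13 < 9/11, so Flint binds and ρ* = 9/11.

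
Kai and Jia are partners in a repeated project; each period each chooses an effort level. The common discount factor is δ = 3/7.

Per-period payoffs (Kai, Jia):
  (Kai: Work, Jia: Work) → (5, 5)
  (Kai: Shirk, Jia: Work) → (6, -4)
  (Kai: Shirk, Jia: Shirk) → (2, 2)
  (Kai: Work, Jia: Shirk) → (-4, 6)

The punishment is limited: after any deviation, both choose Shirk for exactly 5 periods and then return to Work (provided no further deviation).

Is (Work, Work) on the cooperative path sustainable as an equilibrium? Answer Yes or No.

Yes

A one-shot deviation gives 6 now, then 2 for 5 periods, then back to 5.
Gain from deviating: (6−5) today; loss: (5−2) in each of the next 5 periods.
No-deviation condition: (5−2)(δ+…+δ^5) ≥ 6−5, i.e. δ+…+δ^5 ≥ 1/3.
At δ = 3/7: δ+…+δ^5 = 0.7392 ≥ 0.3333.
So cooperation is sustainable.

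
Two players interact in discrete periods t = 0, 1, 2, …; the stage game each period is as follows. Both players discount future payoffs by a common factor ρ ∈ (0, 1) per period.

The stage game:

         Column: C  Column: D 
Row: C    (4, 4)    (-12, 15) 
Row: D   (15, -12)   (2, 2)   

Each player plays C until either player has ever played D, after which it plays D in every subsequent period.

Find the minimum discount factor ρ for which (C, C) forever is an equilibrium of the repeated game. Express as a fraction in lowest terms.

11/13

Cooperation forever yields 4 each period: 4/(1−ρ).
Deviating yields 15 once, then 2 forever: 15 + 2ρ/(1−ρ).
No profitable deviation requires 4/(1−ρ) ≥ 15 + 2ρ/(1−ρ).
Multiplying by (1−ρ): 4 ≥ 15(1−ρ) + 2ρ = 15 − 13ρ.
So 13ρ ≥ 11, i.e. ρ ≥ 11/13.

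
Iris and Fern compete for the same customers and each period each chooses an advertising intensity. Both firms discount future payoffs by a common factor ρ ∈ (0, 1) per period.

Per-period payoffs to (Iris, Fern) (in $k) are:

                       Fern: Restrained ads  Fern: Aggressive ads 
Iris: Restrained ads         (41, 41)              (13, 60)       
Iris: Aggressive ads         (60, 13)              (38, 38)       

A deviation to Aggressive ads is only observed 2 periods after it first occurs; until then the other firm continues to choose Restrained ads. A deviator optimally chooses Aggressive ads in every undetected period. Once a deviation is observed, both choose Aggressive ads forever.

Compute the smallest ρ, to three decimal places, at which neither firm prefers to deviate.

Deviating for the 2 undetected periods gains 60−41 = 19 per period over cooperation, then loses 41−38 = 3 per period forever once punishment starts.
Gain: 19(1 + ρ + … + ρ^1); loss: 3·ρ^2/(1−ρ).
No profitable deviation ⇔ 19(1−ρ^2) ≤ 3·ρ^2, i.e. ρ^2 ≥ 19/(19+3) = 19/22.
Hence ρ ≥ (19/22)^(1/2) ≈ 0.929.

0.929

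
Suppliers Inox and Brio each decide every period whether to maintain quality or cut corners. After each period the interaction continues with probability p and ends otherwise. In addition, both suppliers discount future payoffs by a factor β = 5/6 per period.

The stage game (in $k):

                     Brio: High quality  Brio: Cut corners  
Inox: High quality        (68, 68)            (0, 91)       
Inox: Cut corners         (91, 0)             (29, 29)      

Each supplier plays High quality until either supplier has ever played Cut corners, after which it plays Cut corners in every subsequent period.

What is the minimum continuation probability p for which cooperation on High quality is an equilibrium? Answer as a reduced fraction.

Expected continuation weight on next period's payoff is β·p = 5/6·p, which plays the role of the discount factor.
Cooperation requires 5/6·p ≥ (91−68)/(91−29) = 23/62, hence p ≥ 69/155.

69/155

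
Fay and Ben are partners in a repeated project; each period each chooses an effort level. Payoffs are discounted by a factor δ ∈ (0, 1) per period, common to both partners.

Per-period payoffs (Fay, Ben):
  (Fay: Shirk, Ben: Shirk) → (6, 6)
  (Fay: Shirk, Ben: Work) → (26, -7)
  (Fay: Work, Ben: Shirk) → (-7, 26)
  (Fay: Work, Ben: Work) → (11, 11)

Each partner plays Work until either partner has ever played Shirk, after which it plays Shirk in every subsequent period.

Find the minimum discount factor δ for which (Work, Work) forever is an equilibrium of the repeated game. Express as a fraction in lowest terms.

11/(1−δ) ≥ 26 + 6δ/(1−δ)
11 ≥ 26 − 20δ
δ ≥ 15/20 = 3/4.

3/4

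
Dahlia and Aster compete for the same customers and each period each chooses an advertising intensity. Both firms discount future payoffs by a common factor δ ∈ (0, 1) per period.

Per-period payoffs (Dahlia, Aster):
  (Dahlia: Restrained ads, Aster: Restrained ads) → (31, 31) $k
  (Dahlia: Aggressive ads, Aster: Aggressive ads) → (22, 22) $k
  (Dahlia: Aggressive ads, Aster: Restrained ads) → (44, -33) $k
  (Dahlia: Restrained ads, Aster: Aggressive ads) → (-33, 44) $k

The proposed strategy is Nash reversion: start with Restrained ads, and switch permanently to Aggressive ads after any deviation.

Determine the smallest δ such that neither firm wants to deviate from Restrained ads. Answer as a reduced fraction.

One-period gain from deviating is 44 − 31 = 13. The loss is 31 − 22 = 9 in every subsequent period, with present value 9·δ/(1−δ).
Deviation is unprofitable when 9·δ/(1−δ) ≥ 13, i.e. δ/(1−δ) ≥ 13/9.
Equivalently δ ≥ 13/(13+9) = 13/22.

13/22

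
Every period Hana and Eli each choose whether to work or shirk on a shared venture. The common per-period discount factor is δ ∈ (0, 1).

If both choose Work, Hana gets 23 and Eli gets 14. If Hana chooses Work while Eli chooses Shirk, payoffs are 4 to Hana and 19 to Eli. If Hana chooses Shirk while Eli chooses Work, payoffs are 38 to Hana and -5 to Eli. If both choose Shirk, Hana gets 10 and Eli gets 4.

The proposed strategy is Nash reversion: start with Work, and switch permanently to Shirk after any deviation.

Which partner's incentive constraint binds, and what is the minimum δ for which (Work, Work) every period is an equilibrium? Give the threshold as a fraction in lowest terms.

Hana: cooperation gives 23 each period; deviation gives 38 once then 10 forever.
  23/(1−δ) ≥ 38 + 10δ/(1−δ) ⇒ δ ≥ 15/28.
Eli: cooperation gives 14 each period; deviation gives 19 once then 4 forever.
  δ ≥ 5/15 = 1/3.
Both must hold, so the binding constraint is Hana's: δ ≥ 15/28.

Hana; δ ≥ 15/28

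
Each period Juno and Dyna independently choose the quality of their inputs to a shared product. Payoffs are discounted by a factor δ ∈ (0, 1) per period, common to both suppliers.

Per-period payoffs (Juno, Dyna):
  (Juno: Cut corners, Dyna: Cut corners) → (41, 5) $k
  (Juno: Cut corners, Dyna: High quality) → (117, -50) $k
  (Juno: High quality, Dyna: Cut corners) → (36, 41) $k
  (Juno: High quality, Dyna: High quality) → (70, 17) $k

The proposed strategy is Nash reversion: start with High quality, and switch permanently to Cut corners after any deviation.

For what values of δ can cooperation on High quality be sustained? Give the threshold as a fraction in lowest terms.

Juno: cooperation gives 70 each period; deviation gives 117 once then 41 forever.
  70/(1−δ) ≥ 117 + 41δ/(1−δ) ⇒ δ ≥ 47/76.
Dyna: cooperation gives 17 each period; deviation gives 41 once then 5 forever.
  δ ≥ 24/36 = 2/3.
Both must hold, so the binding constraint is Dyna's: δ ≥ 2/3.

2/3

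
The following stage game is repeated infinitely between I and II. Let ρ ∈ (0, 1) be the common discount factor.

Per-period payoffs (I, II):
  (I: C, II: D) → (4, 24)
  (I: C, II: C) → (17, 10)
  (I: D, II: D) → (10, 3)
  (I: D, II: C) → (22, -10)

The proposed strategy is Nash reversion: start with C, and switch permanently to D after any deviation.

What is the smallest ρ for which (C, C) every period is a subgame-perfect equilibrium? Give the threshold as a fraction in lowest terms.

For I: deviation gain 22−17 = 5, per-period punishment loss 17−10 = 7. IC gives ρ ≥ 5/12.
For II: gain 14, loss 7 per period, so ρ ≥ 14/21 = 2/3.
The tighter constraint is II's, so cooperation needs ρ ≥ 2/3.

2/3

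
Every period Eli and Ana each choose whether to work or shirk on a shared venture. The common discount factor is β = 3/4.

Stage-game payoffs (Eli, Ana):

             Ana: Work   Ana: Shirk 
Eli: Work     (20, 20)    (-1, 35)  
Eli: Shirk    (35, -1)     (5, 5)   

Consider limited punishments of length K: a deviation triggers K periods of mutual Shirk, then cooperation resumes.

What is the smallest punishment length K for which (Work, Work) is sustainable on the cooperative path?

2

No profitable deviation requires (20−5)(β+…+β^K) ≥ 35−20, i.e. β+…+β^K ≥ 1 ≈ 1.0000.
With β = 3/4, the partial sums are K=1: 0.7500, K=2: 1.3125.
K = 2 is the first length at which the sum reaches 1.0000.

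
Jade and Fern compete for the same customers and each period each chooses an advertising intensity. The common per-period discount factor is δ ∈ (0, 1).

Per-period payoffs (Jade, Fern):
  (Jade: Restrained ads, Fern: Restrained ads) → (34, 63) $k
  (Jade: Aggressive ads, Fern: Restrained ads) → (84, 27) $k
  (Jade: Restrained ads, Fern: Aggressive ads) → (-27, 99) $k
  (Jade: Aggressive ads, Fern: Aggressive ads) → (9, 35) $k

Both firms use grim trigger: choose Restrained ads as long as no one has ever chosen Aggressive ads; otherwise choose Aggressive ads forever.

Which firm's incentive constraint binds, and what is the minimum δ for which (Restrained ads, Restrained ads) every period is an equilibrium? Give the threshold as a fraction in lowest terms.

Jade; δ ≥ 2/3

Jade: cooperation gives 34 each period; deviation gives 84 once then 9 forever.
  34/(1−δ) ≥ 84 + 9δ/(1−δ) ⇒ δ ≥ 50/75 = 2/3.
Fern: cooperation gives 63 each period; deviation gives 99 once then 35 forever.
  δ ≥ 36/64 = 9/16.
Both must hold, so the binding constraint is Jade's: δ ≥ 2/3.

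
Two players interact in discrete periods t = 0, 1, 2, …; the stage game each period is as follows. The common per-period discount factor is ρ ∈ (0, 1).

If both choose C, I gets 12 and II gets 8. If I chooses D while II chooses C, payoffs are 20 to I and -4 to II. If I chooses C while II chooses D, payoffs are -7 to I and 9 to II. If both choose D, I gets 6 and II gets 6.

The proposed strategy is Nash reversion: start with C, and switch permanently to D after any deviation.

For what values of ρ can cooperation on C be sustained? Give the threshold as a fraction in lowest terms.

4/7

I: cooperation gives 12 each period; deviation gives 20 once then 6 forever.
  12/(1−ρ) ≥ 20 + 6ρ/(1−ρ) ⇒ ρ ≥ 8/14 = 4/7.
II: cooperation gives 8 each period; deviation gives 9 once then 6 forever.
  ρ ≥ 1/3.
Both must hold, so the binding constraint is I's: ρ ≥ 4/7.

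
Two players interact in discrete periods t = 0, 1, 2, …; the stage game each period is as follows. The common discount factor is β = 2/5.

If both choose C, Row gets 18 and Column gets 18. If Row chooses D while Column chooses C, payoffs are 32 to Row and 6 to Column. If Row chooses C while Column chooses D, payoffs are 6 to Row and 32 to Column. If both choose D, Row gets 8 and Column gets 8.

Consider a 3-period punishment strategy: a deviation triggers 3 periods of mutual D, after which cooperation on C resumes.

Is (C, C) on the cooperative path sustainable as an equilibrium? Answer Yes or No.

No

Comparing payoff streams over the 4 periods until play realigns: cooperate → 18(1+β+…+β^3); deviate → 32 + 8(β+…+β^3).
Cooperation is sustained iff (18−8)(β+…+β^3) ≥ 32−18.
β+…+β^3 = 2/5·(1−(2/5)^3)/(1−2/5) = 0.6240, and (32−18)/(18−8) = 1.4000.
0.6240 < 1.4000, so cooperation is not sustainable.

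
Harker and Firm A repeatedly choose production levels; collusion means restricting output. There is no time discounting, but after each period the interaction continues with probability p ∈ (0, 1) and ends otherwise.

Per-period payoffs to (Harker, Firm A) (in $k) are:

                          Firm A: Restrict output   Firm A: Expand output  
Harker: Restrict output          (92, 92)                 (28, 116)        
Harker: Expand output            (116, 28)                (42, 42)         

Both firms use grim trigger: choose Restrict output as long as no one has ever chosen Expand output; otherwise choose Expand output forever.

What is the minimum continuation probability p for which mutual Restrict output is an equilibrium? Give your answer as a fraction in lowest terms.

12/37

Expected cooperation value is 92 + p·92 + p²·92 + … = 92/(1−p); deviation gives 116 + p·42/(1−p).
92 ≥ 116(1−p) + 42p ⇒ 74p ≥ 24 ⇒ p ≥ 24/74 = 12/37.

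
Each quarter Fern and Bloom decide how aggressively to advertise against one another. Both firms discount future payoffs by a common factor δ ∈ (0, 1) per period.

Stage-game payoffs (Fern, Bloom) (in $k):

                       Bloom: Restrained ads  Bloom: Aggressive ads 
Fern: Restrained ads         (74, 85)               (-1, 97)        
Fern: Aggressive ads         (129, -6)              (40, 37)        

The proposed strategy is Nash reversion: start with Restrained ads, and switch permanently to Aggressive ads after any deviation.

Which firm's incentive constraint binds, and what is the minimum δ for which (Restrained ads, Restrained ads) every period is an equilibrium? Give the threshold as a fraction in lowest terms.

Fern; δ ≥ 55/89

Fern: cooperation gives 74 each period; deviation gives 129 once then 40 forever.
  74/(1−δ) ≥ 129 + 40δ/(1−δ) ⇒ δ ≥ 55/89.
Bloom: cooperation gives 85 each period; deviation gives 97 once then 37 forever.
  δ ≥ 12/60 = 1/5.
Both must hold, so the binding constraint is Fern's: δ ≥ 55/89.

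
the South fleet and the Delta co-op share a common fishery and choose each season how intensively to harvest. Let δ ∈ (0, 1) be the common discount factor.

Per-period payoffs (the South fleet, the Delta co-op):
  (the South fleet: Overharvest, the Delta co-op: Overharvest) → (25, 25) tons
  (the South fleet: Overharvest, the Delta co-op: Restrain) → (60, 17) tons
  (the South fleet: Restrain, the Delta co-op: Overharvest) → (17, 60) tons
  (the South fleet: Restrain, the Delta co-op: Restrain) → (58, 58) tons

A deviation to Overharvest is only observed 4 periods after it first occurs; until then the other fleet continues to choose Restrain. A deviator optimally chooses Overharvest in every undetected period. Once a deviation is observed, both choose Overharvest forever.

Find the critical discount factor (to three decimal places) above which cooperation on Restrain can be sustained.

0.489

Deviating for the 4 undetected periods gains 60−58 = 2 per period over cooperation, then loses 58−25 = 33 per period forever once punishment starts.
Gain: 2(1 + δ + … + δ^3); loss: 33·δ^4/(1−δ).
No profitable deviation ⇔ 2(1−δ^4) ≤ 33·δ^4, i.e. δ^4 ≥ 2/(2+33) = 2/35.
Hence δ ≥ (2/35)^(1/4) ≈ 0.489.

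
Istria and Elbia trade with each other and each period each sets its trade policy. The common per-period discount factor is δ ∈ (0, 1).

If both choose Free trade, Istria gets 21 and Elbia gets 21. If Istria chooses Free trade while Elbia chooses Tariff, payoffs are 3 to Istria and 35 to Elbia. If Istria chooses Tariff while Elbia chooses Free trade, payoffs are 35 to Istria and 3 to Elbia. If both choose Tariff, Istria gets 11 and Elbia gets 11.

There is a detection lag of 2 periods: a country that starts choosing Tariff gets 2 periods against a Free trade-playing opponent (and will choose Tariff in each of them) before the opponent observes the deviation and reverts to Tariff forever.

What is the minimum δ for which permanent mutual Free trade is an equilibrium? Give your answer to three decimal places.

0.764

A deviator earns 35 for 2 periods, then 11 forever; cooperating earns 21 forever. Multiplying the IC by (1−δ):
21 ≥ 35(1−δ^2) + 11δ^2, so 24·δ^2 ≥ 14 and δ^2 ≥ 7/12.
δ ≥ (7/12)^(1/2) ≈ 0.764.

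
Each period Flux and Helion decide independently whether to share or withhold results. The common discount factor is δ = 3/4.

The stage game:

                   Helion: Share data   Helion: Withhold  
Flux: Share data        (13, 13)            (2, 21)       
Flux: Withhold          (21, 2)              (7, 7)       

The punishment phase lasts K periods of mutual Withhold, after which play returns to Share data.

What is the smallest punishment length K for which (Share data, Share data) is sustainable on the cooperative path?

3

Need Σ_{k=1}^{K} δ^k ≥ (21−13)/(13−7) = 1.3333 at δ = 3/4.
At K = 2 the sum is 1.3125 < 1.3333; at K = 3 it is 1.7344 ≥ 1.3333.
So the minimum punishment length is K = 3.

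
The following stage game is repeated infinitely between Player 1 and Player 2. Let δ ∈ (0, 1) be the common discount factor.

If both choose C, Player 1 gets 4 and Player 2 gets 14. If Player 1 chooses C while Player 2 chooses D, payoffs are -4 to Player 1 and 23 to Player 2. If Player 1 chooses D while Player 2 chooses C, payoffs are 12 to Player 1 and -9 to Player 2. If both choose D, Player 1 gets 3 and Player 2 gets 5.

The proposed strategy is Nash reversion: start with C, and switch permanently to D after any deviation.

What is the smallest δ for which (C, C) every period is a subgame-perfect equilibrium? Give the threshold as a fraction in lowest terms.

8/9

Player 1's threshold: (12−4)/(12−3) = 8/9.
Player 2's threshold: (23−14)/(23−5) = 1/2.
8/9 > 1/2, so Player 1 binds and δ* = 8/9.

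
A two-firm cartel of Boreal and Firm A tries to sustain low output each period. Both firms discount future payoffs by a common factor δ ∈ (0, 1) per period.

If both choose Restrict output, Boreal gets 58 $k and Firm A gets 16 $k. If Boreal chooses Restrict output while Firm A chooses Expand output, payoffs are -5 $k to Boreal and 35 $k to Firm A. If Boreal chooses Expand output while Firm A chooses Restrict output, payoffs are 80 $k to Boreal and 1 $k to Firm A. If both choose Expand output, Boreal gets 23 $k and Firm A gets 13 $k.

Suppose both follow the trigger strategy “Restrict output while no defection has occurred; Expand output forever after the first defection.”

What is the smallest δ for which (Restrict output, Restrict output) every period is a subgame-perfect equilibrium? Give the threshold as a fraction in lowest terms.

19/22

Boreal: cooperation gives 58 each period; deviation gives 80 once then 23 forever.
  58/(1−δ) ≥ 80 + 23δ/(1−δ) ⇒ δ ≥ 22/57.
Firm A: cooperation gives 16 each period; deviation gives 35 once then 13 forever.
  δ ≥ 19/22.
Both must hold, so the binding constraint is Firm A's: δ ≥ 19/22.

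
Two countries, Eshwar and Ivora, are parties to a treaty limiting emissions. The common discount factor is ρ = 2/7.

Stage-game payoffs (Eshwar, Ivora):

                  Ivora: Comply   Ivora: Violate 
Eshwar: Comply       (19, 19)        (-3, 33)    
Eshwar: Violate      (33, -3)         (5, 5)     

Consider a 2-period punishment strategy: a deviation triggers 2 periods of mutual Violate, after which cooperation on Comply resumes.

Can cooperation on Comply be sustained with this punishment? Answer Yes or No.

No

Comparing payoff streams over the 3 periods until play realigns: cooperate → 19(1+ρ+…+ρ^2); deviate → 33 + 5(ρ+…+ρ^2).
Cooperation is sustained iff (19−5)(ρ+…+ρ^2) ≥ 33−19.
ρ+…+ρ^2 = 2/7·(1−(2/7)^2)/(1−2/7) = 0.3673, and (33−19)/(19−5) = 1.0000.
0.3673 < 1.0000, so cooperation is not sustainable.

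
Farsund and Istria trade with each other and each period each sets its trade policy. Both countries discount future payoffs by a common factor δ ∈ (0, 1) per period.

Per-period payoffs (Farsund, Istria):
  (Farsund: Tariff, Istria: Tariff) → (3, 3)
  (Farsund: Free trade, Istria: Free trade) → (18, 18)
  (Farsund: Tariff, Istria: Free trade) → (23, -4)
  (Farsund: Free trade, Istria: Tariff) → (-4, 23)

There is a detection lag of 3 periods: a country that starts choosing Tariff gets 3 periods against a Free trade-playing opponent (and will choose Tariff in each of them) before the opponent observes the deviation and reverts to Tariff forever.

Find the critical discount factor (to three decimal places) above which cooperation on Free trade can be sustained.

0.630

Deviating for the 3 undetected periods gains 23−18 = 5 per period over cooperation, then loses 18−3 = 15 per period forever once punishment starts.
Gain: 5(1 + δ + … + δ^2); loss: 15·δ^3/(1−δ).
No profitable deviation ⇔ 5(1−δ^3) ≤ 15·δ^3, i.e. δ^3 ≥ 5/(5+15) = 1/4.
Hence δ ≥ (1/4)^(1/3) ≈ 0.630.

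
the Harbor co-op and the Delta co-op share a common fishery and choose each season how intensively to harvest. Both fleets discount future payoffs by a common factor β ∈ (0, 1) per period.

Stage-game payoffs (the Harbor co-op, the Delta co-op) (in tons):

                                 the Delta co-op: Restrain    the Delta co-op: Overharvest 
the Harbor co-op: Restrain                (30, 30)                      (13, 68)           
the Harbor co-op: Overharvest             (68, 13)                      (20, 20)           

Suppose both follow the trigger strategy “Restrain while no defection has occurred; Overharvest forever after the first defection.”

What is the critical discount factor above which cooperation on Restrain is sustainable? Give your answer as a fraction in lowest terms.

Cooperation forever yields 30 each period: 30/(1−β).
Deviating yields 68 once, then 20 forever: 68 + 20β/(1−β).
No profitable deviation requires 30/(1−β) ≥ 68 + 20β/(1−β).
Multiplying by (1−β): 30 ≥ 68(1−β) + 20β = 68 − 48β.
So 48β ≥ 38, i.e. β ≥ 38/48 = 19/24.

19/24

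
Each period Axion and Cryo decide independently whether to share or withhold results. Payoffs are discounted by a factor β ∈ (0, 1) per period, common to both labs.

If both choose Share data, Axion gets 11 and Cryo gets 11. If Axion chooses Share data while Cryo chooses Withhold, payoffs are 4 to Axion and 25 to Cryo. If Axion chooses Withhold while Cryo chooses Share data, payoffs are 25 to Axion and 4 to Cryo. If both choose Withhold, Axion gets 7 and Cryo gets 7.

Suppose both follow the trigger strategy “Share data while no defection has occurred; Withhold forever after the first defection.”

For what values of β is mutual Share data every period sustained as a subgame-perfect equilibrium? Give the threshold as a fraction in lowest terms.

7/9

Cooperation forever yields 11 each period: 11/(1−β).
Deviating yields 25 once, then 7 forever: 25 + 7β/(1−β).
No profitable deviation requires 11/(1−β) ≥ 25 + 7β/(1−β).
Multiplying by (1−β): 11 ≥ 25(1−β) + 7β = 25 − 18β.
So 18β ≥ 14, i.e. β ≥ 14/18 = 7/9.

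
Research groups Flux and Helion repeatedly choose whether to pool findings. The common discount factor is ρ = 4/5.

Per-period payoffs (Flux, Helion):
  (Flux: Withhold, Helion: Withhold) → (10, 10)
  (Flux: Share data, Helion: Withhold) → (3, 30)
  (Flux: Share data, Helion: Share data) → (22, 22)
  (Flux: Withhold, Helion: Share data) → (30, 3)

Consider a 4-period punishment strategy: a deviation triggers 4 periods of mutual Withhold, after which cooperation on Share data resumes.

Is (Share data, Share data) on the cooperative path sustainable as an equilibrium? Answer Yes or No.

Yes

IC: ρ+…+ρ^4 ≥ (30−22)/(22−10) = 2/3.
At ρ = 4/5: partial sum = 2.3616 ≥ 0.6667. Cooperation sustainable.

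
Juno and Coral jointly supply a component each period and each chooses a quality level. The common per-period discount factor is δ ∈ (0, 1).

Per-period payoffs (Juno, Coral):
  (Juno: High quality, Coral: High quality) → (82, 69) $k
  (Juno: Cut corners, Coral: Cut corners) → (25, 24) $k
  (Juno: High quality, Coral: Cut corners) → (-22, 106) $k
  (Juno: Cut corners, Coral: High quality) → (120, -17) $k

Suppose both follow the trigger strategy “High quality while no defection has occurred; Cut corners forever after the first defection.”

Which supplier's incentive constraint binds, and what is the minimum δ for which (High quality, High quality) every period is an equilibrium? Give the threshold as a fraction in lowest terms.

For Juno: deviation gain 120−82 = 38, per-period punishment loss 82−25 = 57. IC gives δ ≥ 38/95 = 2/5.
For Coral: gain 37, loss 45 per period, so δ ≥ 37/82.
The tighter constraint is Coral's, so cooperation needs δ ≥ 37/82.

Coral; δ ≥ 37/82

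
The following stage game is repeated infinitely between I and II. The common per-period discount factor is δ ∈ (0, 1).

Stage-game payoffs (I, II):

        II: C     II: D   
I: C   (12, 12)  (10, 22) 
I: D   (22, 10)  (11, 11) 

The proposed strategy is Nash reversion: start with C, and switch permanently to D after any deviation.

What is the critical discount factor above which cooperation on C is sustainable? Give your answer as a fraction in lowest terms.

10/11

Under grim trigger the critical discount factor is (T−C)/(T−P) with T = 22, C = 12, P = 11.
δ* = (22−12)/(22−11) = 10/11.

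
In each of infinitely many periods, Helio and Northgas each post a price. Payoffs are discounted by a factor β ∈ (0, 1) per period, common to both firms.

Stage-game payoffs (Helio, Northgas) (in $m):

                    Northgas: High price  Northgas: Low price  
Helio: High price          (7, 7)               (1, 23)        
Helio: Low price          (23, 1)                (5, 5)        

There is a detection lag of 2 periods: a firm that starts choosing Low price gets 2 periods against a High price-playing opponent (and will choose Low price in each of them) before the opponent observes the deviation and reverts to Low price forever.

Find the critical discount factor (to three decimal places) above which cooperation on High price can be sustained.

A deviator earns 23 for 2 periods, then 5 forever; cooperating earns 7 forever. Multiplying the IC by (1−β):
7 ≥ 23(1−β^2) + 5β^2, so 18·β^2 ≥ 16 and β^2 ≥ 8/9.
β ≥ (8/9)^(1/2) ≈ 0.943.

0.943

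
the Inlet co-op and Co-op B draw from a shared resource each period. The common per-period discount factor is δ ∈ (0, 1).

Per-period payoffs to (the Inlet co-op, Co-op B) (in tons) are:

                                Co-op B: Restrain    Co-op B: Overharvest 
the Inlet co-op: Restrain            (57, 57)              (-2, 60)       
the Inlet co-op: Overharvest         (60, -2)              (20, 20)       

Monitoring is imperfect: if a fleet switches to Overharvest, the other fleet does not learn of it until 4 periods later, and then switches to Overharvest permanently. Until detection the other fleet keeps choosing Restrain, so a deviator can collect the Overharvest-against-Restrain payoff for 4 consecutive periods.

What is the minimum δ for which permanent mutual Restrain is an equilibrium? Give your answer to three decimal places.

A deviator earns 60 for 4 periods, then 20 forever; cooperating earns 57 forever. Multiplying the IC by (1−δ):
57 ≥ 60(1−δ^4) + 20δ^4, so 40·δ^4 ≥ 3 and δ^4 ≥ 3/40.
δ ≥ (3/40)^(1/4) ≈ 0.523.

0.523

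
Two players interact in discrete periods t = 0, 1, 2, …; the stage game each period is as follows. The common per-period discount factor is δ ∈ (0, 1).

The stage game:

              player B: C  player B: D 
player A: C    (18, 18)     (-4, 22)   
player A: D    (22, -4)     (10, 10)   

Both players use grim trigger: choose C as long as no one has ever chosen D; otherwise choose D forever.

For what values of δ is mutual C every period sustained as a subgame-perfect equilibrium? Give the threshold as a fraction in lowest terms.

1/3

One-period gain from deviating is 22 − 18 = 4. The loss is 18 − 10 = 8 in every subsequent period, with present value 8·δ/(1−δ).
Deviation is unprofitable when 8·δ/(1−δ) ≥ 4, i.e. δ/(1−δ) ≥ 1/2.
Equivalently δ ≥ 4/(4+8) = 1/3.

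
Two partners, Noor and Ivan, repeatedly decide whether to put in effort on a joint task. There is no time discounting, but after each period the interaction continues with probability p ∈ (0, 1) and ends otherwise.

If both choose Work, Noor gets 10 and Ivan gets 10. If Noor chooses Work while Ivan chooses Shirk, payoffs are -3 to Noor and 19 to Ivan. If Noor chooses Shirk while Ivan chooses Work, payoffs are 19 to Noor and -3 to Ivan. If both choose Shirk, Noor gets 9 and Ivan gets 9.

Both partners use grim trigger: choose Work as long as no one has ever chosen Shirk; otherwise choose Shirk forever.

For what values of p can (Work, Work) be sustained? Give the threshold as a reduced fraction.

Expected cooperation value is 10 + p·10 + p²·10 + … = 10/(1−p); deviation gives 19 + p·9/(1−p).
10 ≥ 19(1−p) + 9p ⇒ 10p ≥ 9 ⇒ p ≥ 9/10.

9/10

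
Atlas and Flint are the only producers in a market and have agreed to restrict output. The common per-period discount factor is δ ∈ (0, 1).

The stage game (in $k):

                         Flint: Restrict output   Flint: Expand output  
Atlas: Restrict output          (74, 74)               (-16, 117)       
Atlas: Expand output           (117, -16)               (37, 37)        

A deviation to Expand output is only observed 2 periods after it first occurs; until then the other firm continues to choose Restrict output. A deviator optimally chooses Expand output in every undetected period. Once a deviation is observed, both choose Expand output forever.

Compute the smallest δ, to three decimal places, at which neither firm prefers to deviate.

0.733

The best deviation is to choose Expand output for all 2 undetected periods, earning 117 each, then 37 forever once detected.
Deviation value: 117(1−δ^2)/(1−δ) + 37δ^2/(1−δ); cooperation value: 74/(1−δ).
IC: 74 ≥ 117(1−δ^2) + 37δ^2 = 117 − 80δ^2.
So δ^2 ≥ 43/80, giving δ ≥ (43/80)^(1/2) ≈ 0.733.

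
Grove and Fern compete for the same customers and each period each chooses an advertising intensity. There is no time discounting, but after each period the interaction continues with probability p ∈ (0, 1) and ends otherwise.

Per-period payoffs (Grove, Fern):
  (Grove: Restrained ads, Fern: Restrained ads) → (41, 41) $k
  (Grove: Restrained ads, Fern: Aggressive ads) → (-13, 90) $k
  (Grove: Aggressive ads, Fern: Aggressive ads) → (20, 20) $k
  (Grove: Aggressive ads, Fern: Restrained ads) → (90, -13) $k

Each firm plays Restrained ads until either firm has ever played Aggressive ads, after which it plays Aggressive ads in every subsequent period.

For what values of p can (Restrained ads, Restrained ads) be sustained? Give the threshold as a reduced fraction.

With no time discounting, the continuation probability p plays the role of the discount factor.
Grim-trigger IC: 41/(1−p) ≥ 90 + 20p/(1−p) ⇒ p ≥ (90−41)/(90−20) = 7/10.

7/10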